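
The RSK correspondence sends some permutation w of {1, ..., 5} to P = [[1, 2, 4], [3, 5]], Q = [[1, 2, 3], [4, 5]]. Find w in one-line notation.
1 3 5 2 4

Reverse RSK: for i = n, n-1, ..., 1, locate i in Q, remove the corresponding corner cell from P, and reverse-bump its entry up through P; the value ejected from row 1 is w(i).

So w = 1 3 5 2 4.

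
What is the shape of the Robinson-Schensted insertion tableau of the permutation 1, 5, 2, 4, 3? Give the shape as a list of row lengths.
Row-insert each entry into an empty tableau.

After inserting 1: P = [[1]].
After inserting 5: P = [[1, 5]].
After inserting 2: P = [[1, 2], [5]].
After inserting 4: P = [[1, 2, 4], [5]].
After inserting 3: P = [[1, 2, 3], [4], [5]].

The final insertion tableau P = [[1, 2, 3], [4], [5]] has shape [3, 1, 1].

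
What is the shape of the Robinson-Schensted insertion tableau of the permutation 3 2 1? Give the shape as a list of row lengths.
[1, 1, 1]

Row-insert each entry into an empty tableau.

After inserting 3: P = [[3]].
After inserting 2: P = [[2], [3]].
After inserting 1: P = [[1], [2], [3]].

The final insertion tableau P = [[1], [2], [3]] has shape [1, 1, 1].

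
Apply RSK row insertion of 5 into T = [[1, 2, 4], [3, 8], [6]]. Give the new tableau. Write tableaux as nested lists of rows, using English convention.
5 is larger than every entry of row 1, so it is appended to row 1. The new tableau is [[1, 2, 4, 5], [3, 8], [6]].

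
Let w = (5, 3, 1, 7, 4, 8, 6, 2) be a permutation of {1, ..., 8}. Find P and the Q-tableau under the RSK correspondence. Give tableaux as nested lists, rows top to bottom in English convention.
Insert each entry of the permutation into P by Schensted row insertion, recording in Q the position of each new cell.

Insert 5: appended to row 1. P = [[5]].
Insert 3: 3 bumps 5 from row 1; 5 starts row 2. P = [[3], [5]].
Insert 1: 1 bumps 3 from row 1; 3 bumps 5 from row 2; 5 starts row 3. P = [[1], [3], [5]].
Insert 7: appended to row 1. P = [[1, 7], [3], [5]].
Insert 4: 4 bumps 7 from row 1; 7 appends to row 2. P = [[1, 4], [3, 7], [5]].
Insert 8: appended to row 1. P = [[1, 4, 8], [3, 7], [5]].
Insert 6: 6 bumps 8 from row 1; 8 appends to row 2. P = [[1, 4, 6], [3, 7, 8], [5]].
Insert 2: 2 bumps 4 from row 1; 4 bumps 7 from row 2; 7 appends to row 3. P = [[1, 2, 6], [3, 4, 8], [5, 7]].

So P = [[1, 2, 6], [3, 4, 8], [5, 7]], Q = [[1, 4, 6], [2, 5, 7], [3, 8]].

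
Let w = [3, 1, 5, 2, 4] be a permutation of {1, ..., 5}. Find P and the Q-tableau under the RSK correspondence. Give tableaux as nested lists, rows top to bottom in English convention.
Insert each entry of the permutation into P by Schensted row insertion, recording in Q the position of each new cell.

Insert 3: appended to row 1. P = [[3]].
Insert 1: 1 bumps 3 from row 1; 3 starts row 2. P = [[1], [3]].
Insert 5: appended to row 1. P = [[1, 5], [3]].
Insert 2: 2 bumps 5 from row 1; 5 appends to row 2. P = [[1, 2], [3, 5]].
Insert 4: appended to row 1. P = [[1, 2, 4], [3, 5]].

So P = [[1, 2, 4], [3, 5]], Q = [[1, 3, 5], [2, 4]].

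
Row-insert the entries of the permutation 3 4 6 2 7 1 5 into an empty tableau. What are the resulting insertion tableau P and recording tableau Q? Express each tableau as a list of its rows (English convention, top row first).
P = [[1, 4, 5, 7], [2, 6], [3]], Q = [[1, 2, 3, 5], [4, 7], [6]]

Insert each entry of the permutation into P by Schensted row insertion, recording in Q the position of each new cell.

Insert 3: appended to row 1. P = [[3]], Q = [[1]].
Insert 4: appended to row 1. P = [[3, 4]], Q = [[1, 2]].
Insert 6: appended to row 1. P = [[3, 4, 6]], Q = [[1, 2, 3]].
Insert 2: 2 bumps 3 from row 1; 3 starts row 2. P = [[2, 4, 6], [3]], Q = [[1, 2, 3], [4]].
Insert 7: appended to row 1. P = [[2, 4, 6, 7], [3]], Q = [[1, 2, 3, 5], [4]].
Insert 1: 1 bumps 2 from row 1; 2 bumps 3 from row 2; 3 starts row 3. P = [[1, 4, 6, 7], [2], [3]], Q = [[1, 2, 3, 5], [4], [6]].
Insert 5: 5 bumps 6 from row 1; 6 appends to row 2. P = [[1, 4, 5, 7], [2, 6], [3]], Q = [[1, 2, 3, 5], [4, 7], [6]].

So P = [[1, 4, 5, 7], [2, 6], [3]], Q = [[1, 2, 3, 5], [4, 7], [6]].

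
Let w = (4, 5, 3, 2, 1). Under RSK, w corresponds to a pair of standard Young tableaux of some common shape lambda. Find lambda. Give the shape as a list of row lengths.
Row-insert each entry into an empty tableau.

After inserting 4: P = [[4]].
After inserting 5: P = [[4, 5]].
After inserting 3: P = [[3, 5], [4]].
After inserting 2: P = [[2, 5], [3], [4]].
After inserting 1: P = [[1, 5], [2], [3], [4]].

The final insertion tableau P = [[1, 5], [2], [3], [4]] has shape [2, 1, 1, 1].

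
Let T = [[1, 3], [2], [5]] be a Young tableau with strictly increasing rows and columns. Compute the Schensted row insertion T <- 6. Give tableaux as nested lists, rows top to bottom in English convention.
6 is larger than every entry of row 1, so it is appended to row 1. The new tableau is [[1, 3, 6], [2], [5]].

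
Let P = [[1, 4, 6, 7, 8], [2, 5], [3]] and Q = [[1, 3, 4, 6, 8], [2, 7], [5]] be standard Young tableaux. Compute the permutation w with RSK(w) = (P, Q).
Reverse the RSK construction: for i from n down to 1, find the cell of Q containing i, remove the entry at that cell from P, and reverse-bump it up through P; the value ejected from row 1 is w(i).

Step i=8: Q has 8 at row 1, column 5; remove that cell from P, ejecting 8. So w(8) = 8. P is now [[1, 4, 6, 7], [2, 5], [3]].
Step i=7: Q has 7 at row 2, column 2; remove 5 from row 2 of P and reverse-bump: 5 enters row 1 and ejects 4. So w(7) = 4. P is now [[1, 5, 6, 7], [2], [3]].
Step i=6: Q has 6 at row 1, column 4; remove that cell from P, ejecting 7. So w(6) = 7. P is now [[1, 5, 6], [2], [3]].
Step i=5: Q has 5 at row 3, column 1; remove 3 from row 3 of P and reverse-bump: 3 enters row 2 and ejects 2; 2 enters row 1 and ejects 1. So w(5) = 1. P is now [[2, 5, 6], [3]].
Step i=4: Q has 4 at row 1, column 3; remove that cell from P, ejecting 6. So w(4) = 6. P is now [[2, 5], [3]].
Step i=3: Q has 3 at row 1, column 2; remove that cell from P, ejecting 5. So w(3) = 5. P is now [[2], [3]].
Step i=2: Q has 2 at row 2, column 1; remove 3 from row 2 of P and reverse-bump: 3 enters row 1 and ejects 2. So w(2) = 2. P is now [[3]].
Step i=1: Q has 1 at row 1, column 1; remove that cell from P, ejecting 3. So w(1) = 3. P is now [].

So w = 3 2 5 6 1 7 4 8.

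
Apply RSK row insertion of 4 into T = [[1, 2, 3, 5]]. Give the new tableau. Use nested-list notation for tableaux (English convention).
In row 1, 4 replaces 5 (the leftmost entry greater than 4); 5 is bumped to row 2. 5 starts a new row 2. The new tableau is [[1, 2, 3, 4], [5]].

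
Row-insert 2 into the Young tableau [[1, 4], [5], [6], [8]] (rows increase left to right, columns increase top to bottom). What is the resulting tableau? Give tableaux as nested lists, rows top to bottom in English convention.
[[1, 2], [4], [5], [6], [8]]

In row 1, 2 replaces 4 (the leftmost entry greater than 2); 4 is bumped to row 2. In row 2, 4 replaces 5 (the leftmost entry greater than 4); 5 is bumped to row 3. In row 3, 5 replaces 6 (the leftmost entry greater than 5); 6 is bumped to row 4. In row 4, 6 replaces 8 (the leftmost entry greater than 6); 8 is bumped to row 5. 8 starts a new row 5. The new tableau is [[1, 2], [4], [5], [6], [8]].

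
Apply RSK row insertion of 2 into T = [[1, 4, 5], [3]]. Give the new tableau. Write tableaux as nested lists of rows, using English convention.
[[1, 2, 5], [3, 4]]

In row 1, 2 replaces 4 (the leftmost entry greater than 2); 4 is bumped to row 2. 4 is appended to row 2. The new tableau is [[1, 2, 5], [3, 4]].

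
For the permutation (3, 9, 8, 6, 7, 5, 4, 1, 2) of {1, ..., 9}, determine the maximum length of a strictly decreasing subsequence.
6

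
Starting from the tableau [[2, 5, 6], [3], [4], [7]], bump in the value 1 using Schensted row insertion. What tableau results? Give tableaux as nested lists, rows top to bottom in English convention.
In row 1, 1 replaces 2 (the leftmost entry greater than 1); 2 is bumped to row 2. In row 2, 2 replaces 3 (the leftmost entry greater than 2); 3 is bumped to row 3. In row 3, 3 replaces 4 (the leftmost entry greater than 3); 4 is bumped to row 4. In row 4, 4 replaces 7 (the leftmost entry greater than 4); 7 is bumped to row 5. 7 starts a new row 5. The new tableau is [[1, 5, 6], [2], [3], [4], [7]].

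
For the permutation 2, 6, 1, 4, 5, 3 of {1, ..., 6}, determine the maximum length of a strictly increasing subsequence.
3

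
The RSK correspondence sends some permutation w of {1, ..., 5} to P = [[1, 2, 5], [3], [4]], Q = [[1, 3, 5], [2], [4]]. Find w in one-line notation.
4 1 3 2 5

Reverse the RSK construction: for i from n down to 1, find the cell of Q containing i, remove the entry at that cell from P, and reverse-bump it up through P; the value ejected from row 1 is w(i).

Step i=5: Q has 5 at row 1, column 3; remove that cell from P, ejecting 5. So w(5) = 5. P is now [[1, 2], [3], [4]].
Step i=4: Q has 4 at row 3, column 1; remove 4 from row 3 of P and reverse-bump: 4 enters row 2 and ejects 3; 3 enters row 1 and ejects 2. So w(4) = 2. P is now [[1, 3], [4]].
Step i=3: Q has 3 at row 1, column 2; remove that cell from P, ejecting 3. So w(3) = 3. P is now [[1], [4]].
Step i=2: Q has 2 at row 2, column 1; remove 4 from row 2 of P and reverse-bump: 4 enters row 1 and ejects 1. So w(2) = 1. P is now [[4]].
Step i=1: Q has 1 at row 1, column 1; remove that cell from P, ejecting 4. So w(1) = 4. P is now [].

So w = 4 1 3 2 5.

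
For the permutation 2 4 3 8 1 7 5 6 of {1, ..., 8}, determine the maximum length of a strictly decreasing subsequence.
3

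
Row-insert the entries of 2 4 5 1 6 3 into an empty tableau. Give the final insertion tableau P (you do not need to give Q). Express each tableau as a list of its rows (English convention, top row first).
Insert 2: appended to row 1. P = [[2]].
Insert 4: appended to row 1. P = [[2, 4]].
Insert 5: appended to row 1. P = [[2, 4, 5]].
Insert 1: 1 bumps 2 from row 1; 2 starts row 2. P = [[1, 4, 5], [2]].
Insert 6: appended to row 1. P = [[1, 4, 5, 6], [2]].
Insert 3: 3 bumps 4 from row 1; 4 appends to row 2. P = [[1, 3, 5, 6], [2, 4]].

So P = [[1, 3, 5, 6], [2, 4]].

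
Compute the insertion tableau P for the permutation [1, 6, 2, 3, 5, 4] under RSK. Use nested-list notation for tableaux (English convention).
P = [[1, 2, 3, 4], [5], [6]]

Insert 1: appended to row 1. P = [[1]].
Insert 6: appended to row 1. P = [[1, 6]].
Insert 2: 2 bumps 6 from row 1; 6 starts row 2. P = [[1, 2], [6]].
Insert 3: appended to row 1. P = [[1, 2, 3], [6]].
Insert 5: appended to row 1. P = [[1, 2, 3, 5], [6]].
Insert 4: 4 bumps 5 from row 1; 5 bumps 6 from row 2; 6 starts row 3. P = [[1, 2, 3, 4], [5], [6]].

So P = [[1, 2, 3, 4], [5], [6]].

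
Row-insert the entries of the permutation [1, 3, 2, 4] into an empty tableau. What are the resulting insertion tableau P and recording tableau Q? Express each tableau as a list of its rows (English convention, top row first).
P = [[1, 2, 4], [3]], Q = [[1, 2, 4], [3]]

Insert each entry of the permutation into P by Schensted row insertion, recording in Q the position of each new cell.

Insert 1: appended to row 1. P = [[1]], Q = [[1]].
Insert 3: appended to row 1. P = [[1, 3]], Q = [[1, 2]].
Insert 2: 2 bumps 3 from row 1; 3 starts row 2. P = [[1, 2], [3]], Q = [[1, 2], [3]].
Insert 4: appended to row 1. P = [[1, 2, 4], [3]], Q = [[1, 2, 4], [3]].

So P = [[1, 2, 4], [3]], Q = [[1, 2, 4], [3]].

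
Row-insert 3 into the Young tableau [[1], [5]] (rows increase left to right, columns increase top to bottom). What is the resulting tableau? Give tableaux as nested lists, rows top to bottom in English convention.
3 is larger than every entry of row 1, so it is appended to row 1. The new tableau is [[1, 3], [5]].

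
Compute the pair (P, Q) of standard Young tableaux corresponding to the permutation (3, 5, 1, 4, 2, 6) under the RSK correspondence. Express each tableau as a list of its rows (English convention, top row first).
P = [[1, 2, 6], [3, 4], [5]], Q = [[1, 2, 6], [3, 4], [5]]

Insert each entry of the permutation into P by Schensted row insertion, recording in Q the position of each new cell.

Insert 3: appended to row 1. P = [[3]].
Insert 5: appended to row 1. P = [[3, 5]].
Insert 1: 1 bumps 3 from row 1; 3 starts row 2. P = [[1, 5], [3]].
Insert 4: 4 bumps 5 from row 1; 5 appends to row 2. P = [[1, 4], [3, 5]].
Insert 2: 2 bumps 4 from row 1; 4 bumps 5 from row 2; 5 starts row 3. P = [[1, 2], [3, 4], [5]].
Insert 6: appended to row 1. P = [[1, 2, 6], [3, 4], [5]].

So P = [[1, 2, 6], [3, 4], [5]], Q = [[1, 2, 6], [3, 4], [5]].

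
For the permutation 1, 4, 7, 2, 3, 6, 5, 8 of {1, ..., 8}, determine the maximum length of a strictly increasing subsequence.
5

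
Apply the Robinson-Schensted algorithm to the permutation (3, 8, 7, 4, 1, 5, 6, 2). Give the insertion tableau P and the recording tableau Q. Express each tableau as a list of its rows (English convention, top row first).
P = [[1, 2, 5, 6], [3, 4], [7], [8]], Q = [[1, 2, 6, 7], [3, 8], [4], [5]]

Insert each entry of the permutation into P by Schensted row insertion, recording in Q the position of each new cell.

After inserting 3: P = [[3]].
After inserting 8: P = [[3, 8]].
After inserting 7: P = [[3, 7], [8]].
After inserting 4: P = [[3, 4], [7], [8]].
After inserting 1: P = [[1, 4], [3], [7], [8]].
After inserting 5: P = [[1, 4, 5], [3], [7], [8]].
After inserting 6: P = [[1, 4, 5, 6], [3], [7], [8]].
After inserting 2: P = [[1, 2, 5, 6], [3, 4], [7], [8]].

So P = [[1, 2, 5, 6], [3, 4], [7], [8]], Q = [[1, 2, 6, 7], [3, 8], [4], [5]].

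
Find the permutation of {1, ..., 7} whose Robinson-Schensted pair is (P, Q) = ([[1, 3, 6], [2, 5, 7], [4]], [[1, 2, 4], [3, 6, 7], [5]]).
Reverse RSK: for i = n, n-1, ..., 1, locate i in Q, remove the corresponding corner cell from P, and reverse-bump its entry up through P; the value ejected from row 1 is w(i).

So w = 4 5 2 7 1 3 6.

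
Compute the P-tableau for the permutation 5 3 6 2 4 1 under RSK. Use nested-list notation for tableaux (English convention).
P = [[1, 4], [2, 6], [3], [5]]

After inserting 5: P = [[5]].
After inserting 3: P = [[3], [5]].
After inserting 6: P = [[3, 6], [5]].
After inserting 2: P = [[2, 6], [3], [5]].
After inserting 4: P = [[2, 4], [3, 6], [5]].
After inserting 1: P = [[1, 4], [2, 6], [3], [5]].

So P = [[1, 4], [2, 6], [3], [5]].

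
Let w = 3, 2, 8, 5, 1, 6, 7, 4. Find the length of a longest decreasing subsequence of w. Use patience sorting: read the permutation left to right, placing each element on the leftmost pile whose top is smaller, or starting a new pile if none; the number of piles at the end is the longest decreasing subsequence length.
3: new pile. tops = [3]
2: new pile. tops = [3, 2]
8: onto pile 1 (replacing 3). tops = [8, 2]
5: onto pile 2 (replacing 2). tops = [8, 5]
1: new pile. tops = [8, 5, 1]
6: onto pile 2 (replacing 5). tops = [8, 6, 1]
7: onto pile 2 (replacing 6). tops = [8, 7, 1]
4: onto pile 3 (replacing 1). tops = [8, 7, 4]

3 piles, so the longest decreasing subsequence has length 3.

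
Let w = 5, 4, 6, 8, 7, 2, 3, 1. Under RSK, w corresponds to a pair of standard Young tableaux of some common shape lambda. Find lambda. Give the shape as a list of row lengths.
RSK row insertion gives P = [[1, 3, 7], [2, 6], [4, 8], [5]], which has shape [3, 2, 2, 1].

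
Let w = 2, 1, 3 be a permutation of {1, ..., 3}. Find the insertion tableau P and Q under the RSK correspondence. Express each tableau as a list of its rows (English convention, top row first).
Insert each entry of the permutation into P by Schensted row insertion, recording in Q the position of each new cell.

Insert 2: appended to row 1. P = [[2]], Q = [[1]].
Insert 1: 1 bumps 2 from row 1; 2 starts row 2. P = [[1], [2]], Q = [[1], [2]].
Insert 3: appended to row 1. P = [[1, 3], [2]], Q = [[1, 3], [2]].

So P = [[1, 3], [2]], Q = [[1, 3], [2]].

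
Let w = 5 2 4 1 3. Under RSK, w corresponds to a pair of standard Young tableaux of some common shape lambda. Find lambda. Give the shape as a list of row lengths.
[2, 2, 1]

Row-insert each entry into an empty tableau.

After inserting 5: P = [[5]].
After inserting 2: P = [[2], [5]].
After inserting 4: P = [[2, 4], [5]].
After inserting 1: P = [[1, 4], [2], [5]].
After inserting 3: P = [[1, 3], [2, 4], [5]].

The final insertion tableau P = [[1, 3], [2, 4], [5]] has shape [2, 2, 1].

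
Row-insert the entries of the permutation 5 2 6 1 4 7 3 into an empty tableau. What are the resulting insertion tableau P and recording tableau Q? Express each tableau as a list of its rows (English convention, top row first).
Insert each entry of the permutation into P by Schensted row insertion, recording in Q the position of each new cell.

Insert 5: appended to row 1. P = [[5]].
Insert 2: 2 bumps 5 from row 1; 5 starts row 2. P = [[2], [5]].
Insert 6: appended to row 1. P = [[2, 6], [5]].
Insert 1: 1 bumps 2 from row 1; 2 bumps 5 from row 2; 5 starts row 3. P = [[1, 6], [2], [5]].
Insert 4: 4 bumps 6 from row 1; 6 appends to row 2. P = [[1, 4], [2, 6], [5]].
Insert 7: appended to row 1. P = [[1, 4, 7], [2, 6], [5]].
Insert 3: 3 bumps 4 from row 1; 4 bumps 6 from row 2; 6 appends to row 3. P = [[1, 3, 7], [2, 4], [5, 6]].

So P = [[1, 3, 7], [2, 4], [5, 6]], Q = [[1, 3, 6], [2, 5], [4, 7]].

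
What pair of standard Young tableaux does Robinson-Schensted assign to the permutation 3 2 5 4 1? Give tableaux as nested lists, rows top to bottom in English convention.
P = [[1, 4], [2, 5], [3]], Q = [[1, 3], [2, 4], [5]]

Insert each entry of the permutation into P by Schensted row insertion, recording in Q the position of each new cell.

Insert 3: appended to row 1. P = [[3]].
Insert 2: 2 bumps 3 from row 1; 3 starts row 2. P = [[2], [3]].
Insert 5: appended to row 1. P = [[2, 5], [3]].
Insert 4: 4 bumps 5 from row 1; 5 appends to row 2. P = [[2, 4], [3, 5]].
Insert 1: 1 bumps 2 from row 1; 2 bumps 3 from row 2; 3 starts row 3. P = [[1, 4], [2, 5], [3]].

So P = [[1, 4], [2, 5], [3]], Q = [[1, 3], [2, 4], [5]].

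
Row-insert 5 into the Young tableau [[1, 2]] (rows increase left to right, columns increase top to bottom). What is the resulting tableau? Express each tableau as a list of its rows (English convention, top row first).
5 is larger than every entry of row 1, so it is appended to row 1. The new tableau is [[1, 2, 5]].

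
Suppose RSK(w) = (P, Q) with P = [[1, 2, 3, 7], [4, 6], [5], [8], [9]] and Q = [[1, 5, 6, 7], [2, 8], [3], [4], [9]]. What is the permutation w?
9 8 5 1 2 6 7 4 3

Reverse the RSK construction: for i from n down to 1, find the cell of Q containing i, remove the entry at that cell from P, and reverse-bump it up through P; the value ejected from row 1 is w(i).

Step i=9: Q has 9 at row 5, column 1; remove 9 from row 5 of P and reverse-bump: 9 enters row 4 and ejects 8; 8 enters row 3 and ejects 5; 5 enters row 2 and ejects 4; 4 enters row 1 and ejects 3. So w(9) = 3. P is now [[1, 2, 4, 7], [5, 6], [8], [9]].
Step i=8: Q has 8 at row 2, column 2; remove 6 from row 2 of P and reverse-bump: 6 enters row 1 and ejects 4. So w(8) = 4. P is now [[1, 2, 6, 7], [5], [8], [9]].
Step i=7: Q has 7 at row 1, column 4; remove that cell from P, ejecting 7. So w(7) = 7. P is now [[1, 2, 6], [5], [8], [9]].
Step i=6: Q has 6 at row 1, column 3; remove that cell from P, ejecting 6. So w(6) = 6. P is now [[1, 2], [5], [8], [9]].
Step i=5: Q has 5 at row 1, column 2; remove that cell from P, ejecting 2. So w(5) = 2. P is now [[1], [5], [8], [9]].
Step i=4: Q has 4 at row 4, column 1; remove 9 from row 4 of P and reverse-bump: 9 enters row 3 and ejects 8; 8 enters row 2 and ejects 5; 5 enters row 1 and ejects 1. So w(4) = 1. P is now [[5], [8], [9]].
Step i=3: Q has 3 at row 3, column 1; remove 9 from row 3 of P and reverse-bump: 9 enters row 2 and ejects 8; 8 enters row 1 and ejects 5. So w(3) = 5. P is now [[8], [9]].
Step i=2: Q has 2 at row 2, column 1; remove 9 from row 2 of P and reverse-bump: 9 enters row 1 and ejects 8. So w(2) = 8. P is now [[9]].
Step i=1: Q has 1 at row 1, column 1; remove that cell from P, ejecting 9. So w(1) = 9. P is now [].

So w = 9 8 5 1 2 6 7 4 3.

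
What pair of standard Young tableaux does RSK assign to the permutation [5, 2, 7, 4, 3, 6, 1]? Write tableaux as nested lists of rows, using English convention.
Insert each entry of the permutation into P by Schensted row insertion, recording in Q the position of each new cell.

Insert 5: appended to row 1. P = [[5]], Q = [[1]].
Insert 2: 2 bumps 5 from row 1; 5 starts row 2. P = [[2], [5]], Q = [[1], [2]].
Insert 7: appended to row 1. P = [[2, 7], [5]], Q = [[1, 3], [2]].
Insert 4: 4 bumps 7 from row 1; 7 appends to row 2. P = [[2, 4], [5, 7]], Q = [[1, 3], [2, 4]].
Insert 3: 3 bumps 4 from row 1; 4 bumps 5 from row 2; 5 starts row 3. P = [[2, 3], [4, 7], [5]], Q = [[1, 3], [2, 4], [5]].
Insert 6: appended to row 1. P = [[2, 3, 6], [4, 7], [5]], Q = [[1, 3, 6], [2, 4], [5]].
Insert 1: 1 bumps 2 from row 1; 2 bumps 4 from row 2; 4 bumps 5 from row 3; 5 starts row 4. P = [[1, 3, 6], [2, 7], [4], [5]], Q = [[1, 3, 6], [2, 4], [5], [7]].

So P = [[1, 3, 6], [2, 7], [4], [5]], Q = [[1, 3, 6], [2, 4], [5], [7]].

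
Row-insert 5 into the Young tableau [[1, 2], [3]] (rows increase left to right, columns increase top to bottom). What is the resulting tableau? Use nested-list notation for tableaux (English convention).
[[1, 2, 5], [3]]

5 is larger than every entry of row 1, so it is appended to row 1. The new tableau is [[1, 2, 5], [3]].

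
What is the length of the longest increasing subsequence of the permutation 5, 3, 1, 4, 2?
2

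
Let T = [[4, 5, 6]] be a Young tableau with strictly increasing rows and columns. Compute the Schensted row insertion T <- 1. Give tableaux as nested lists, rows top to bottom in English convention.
In row 1, 1 replaces 4 (the leftmost entry greater than 1); 4 is bumped to row 2. 4 starts a new row 2. The new tableau is [[1, 5, 6], [4]].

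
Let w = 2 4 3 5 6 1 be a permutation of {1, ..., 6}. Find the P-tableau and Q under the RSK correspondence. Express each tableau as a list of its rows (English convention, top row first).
P = [[1, 3, 5, 6], [2], [4]], Q = [[1, 2, 4, 5], [3], [6]]

Insert each entry of the permutation into P by Schensted row insertion, recording in Q the position of each new cell.

Insert 2: appended to row 1. P = [[2]].
Insert 4: appended to row 1. P = [[2, 4]].
Insert 3: 3 bumps 4 from row 1; 4 starts row 2. P = [[2, 3], [4]].
Insert 5: appended to row 1. P = [[2, 3, 5], [4]].
Insert 6: appended to row 1. P = [[2, 3, 5, 6], [4]].
Insert 1: 1 bumps 2 from row 1; 2 bumps 4 from row 2; 4 starts row 3. P = [[1, 3, 5, 6], [2], [4]].

So P = [[1, 3, 5, 6], [2], [4]], Q = [[1, 2, 4, 5], [3], [6]].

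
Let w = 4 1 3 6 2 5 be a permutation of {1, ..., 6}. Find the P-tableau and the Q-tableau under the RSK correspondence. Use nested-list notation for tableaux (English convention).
P = [[1, 2, 5], [3, 6], [4]], Q = [[1, 3, 4], [2, 6], [5]]

Insert each entry of the permutation into P by Schensted row insertion, recording in Q the position of each new cell.

Insert 4: appended to row 1. P = [[4]].
Insert 1: 1 bumps 4 from row 1; 4 starts row 2. P = [[1], [4]].
Insert 3: appended to row 1. P = [[1, 3], [4]].
Insert 6: appended to row 1. P = [[1, 3, 6], [4]].
Insert 2: 2 bumps 3 from row 1; 3 bumps 4 from row 2; 4 starts row 3. P = [[1, 2, 6], [3], [4]].
Insert 5: 5 bumps 6 from row 1; 6 appends to row 2. P = [[1, 2, 5], [3, 6], [4]].

So P = [[1, 2, 5], [3, 6], [4]], Q = [[1, 3, 4], [2, 6], [5]].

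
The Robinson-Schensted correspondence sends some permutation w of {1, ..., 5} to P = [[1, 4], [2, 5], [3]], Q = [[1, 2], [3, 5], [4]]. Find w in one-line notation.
Reverse the RSK construction: for i from n down to 1, find the cell of Q containing i, remove the entry at that cell from P, and reverse-bump it up through P; the value ejected from row 1 is w(i).

Step i=5: Q has 5 at row 2, column 2; remove 5 from row 2 of P and reverse-bump: 5 enters row 1 and ejects 4. So w(5) = 4. P is now [[1, 5], [2], [3]].
Step i=4: Q has 4 at row 3, column 1; remove 3 from row 3 of P and reverse-bump: 3 enters row 2 and ejects 2; 2 enters row 1 and ejects 1. So w(4) = 1. P is now [[2, 5], [3]].
Step i=3: Q has 3 at row 2, column 1; remove 3 from row 2 of P and reverse-bump: 3 enters row 1 and ejects 2. So w(3) = 2. P is now [[3, 5]].
Step i=2: Q has 2 at row 1, column 2; remove that cell from P, ejecting 5. So w(2) = 5. P is now [[3]].
Step i=1: Q has 1 at row 1, column 1; remove that cell from P, ejecting 3. So w(1) = 3. P is now [].

So w = 3 5 2 1 4.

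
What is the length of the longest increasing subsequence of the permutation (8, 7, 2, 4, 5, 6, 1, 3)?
4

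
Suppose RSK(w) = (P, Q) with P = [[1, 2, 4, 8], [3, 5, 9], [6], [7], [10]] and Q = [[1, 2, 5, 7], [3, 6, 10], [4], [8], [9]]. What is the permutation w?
1 10 3 2 7 6 9 5 4 8

Reverse the RSK construction: for i from n down to 1, find the cell of Q containing i, remove the entry at that cell from P, and reverse-bump it up through P; the value ejected from row 1 is w(i).

Step i=10: Q has 10 at row 2, column 3; remove 9 from row 2 of P and reverse-bump: 9 enters row 1 and ejects 8. So w(10) = 8. P is now [[1, 2, 4, 9], [3, 5], [6], [7], [10]].
Step i=9: Q has 9 at row 5, column 1; remove 10 from row 5 of P and reverse-bump: 10 enters row 4 and ejects 7; 7 enters row 3 and ejects 6; 6 enters row 2 and ejects 5; 5 enters row 1 and ejects 4. So w(9) = 4. P is now [[1, 2, 5, 9], [3, 6], [7], [10]].
Step i=8: Q has 8 at row 4, column 1; remove 10 from row 4 of P and reverse-bump: 10 enters row 3 and ejects 7; 7 enters row 2 and ejects 6; 6 enters row 1 and ejects 5. So w(8) = 5. P is now [[1, 2, 6, 9], [3, 7], [10]].
Step i=7: Q has 7 at row 1, column 4; remove that cell from P, ejecting 9. So w(7) = 9. P is now [[1, 2, 6], [3, 7], [10]].
Step i=6: Q has 6 at row 2, column 2; remove 7 from row 2 of P and reverse-bump: 7 enters row 1 and ejects 6. So w(6) = 6. P is now [[1, 2, 7], [3], [10]].
Step i=5: Q has 5 at row 1, column 3; remove that cell from P, ejecting 7. So w(5) = 7. P is now [[1, 2], [3], [10]].
Step i=4: Q has 4 at row 3, column 1; remove 10 from row 3 of P and reverse-bump: 10 enters row 2 and ejects 3; 3 enters row 1 and ejects 2. So w(4) = 2. P is now [[1, 3], [10]].
Step i=3: Q has 3 at row 2, column 1; remove 10 from row 2 of P and reverse-bump: 10 enters row 1 and ejects 3. So w(3) = 3. P is now [[1, 10]].
Step i=2: Q has 2 at row 1, column 2; remove that cell from P, ejecting 10. So w(2) = 10. P is now [[1]].
Step i=1: Q has 1 at row 1, column 1; remove that cell from P, ejecting 1. So w(1) = 1. P is now [].

So w = 1 10 3 2 7 6 9 5 4 8.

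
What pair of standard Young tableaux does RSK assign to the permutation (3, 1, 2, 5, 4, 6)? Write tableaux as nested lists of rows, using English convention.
P = [[1, 2, 4, 6], [3, 5]], Q = [[1, 3, 4, 6], [2, 5]]

Insert each entry of the permutation into P by Schensted row insertion, recording in Q the position of each new cell.

Insert 3: appended to row 1. P = [[3]].
Insert 1: 1 bumps 3 from row 1; 3 starts row 2. P = [[1], [3]].
Insert 2: appended to row 1. P = [[1, 2], [3]].
Insert 5: appended to row 1. P = [[1, 2, 5], [3]].
Insert 4: 4 bumps 5 from row 1; 5 appends to row 2. P = [[1, 2, 4], [3, 5]].
Insert 6: appended to row 1. P = [[1, 2, 4, 6], [3, 5]].

So P = [[1, 2, 4, 6], [3, 5]], Q = [[1, 3, 4, 6], [2, 5]].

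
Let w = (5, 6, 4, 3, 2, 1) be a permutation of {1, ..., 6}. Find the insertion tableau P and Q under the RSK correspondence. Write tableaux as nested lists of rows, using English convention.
P = [[1, 6], [2], [3], [4], [5]], Q = [[1, 2], [3], [4], [5], [6]]

Insert each entry of the permutation into P by Schensted row insertion, recording in Q the position of each new cell.

Insert 5: appended to row 1. P = [[5]].
Insert 6: appended to row 1. P = [[5, 6]].
Insert 4: 4 bumps 5 from row 1; 5 starts row 2. P = [[4, 6], [5]].
Insert 3: 3 bumps 4 from row 1; 4 bumps 5 from row 2; 5 starts row 3. P = [[3, 6], [4], [5]].
Insert 2: 2 bumps 3 from row 1; 3 bumps 4 from row 2; 4 bumps 5 from row 3; 5 starts row 4. P = [[2, 6], [3], [4], [5]].
Insert 1: 1 bumps 2 from row 1; 2 bumps 3 from row 2; 3 bumps 4 from row 3; 4 bumps 5 from row 4; 5 starts row 5. P = [[1, 6], [2], [3], [4], [5]].

So P = [[1, 6], [2], [3], [4], [5]], Q = [[1, 2], [3], [4], [5], [6]].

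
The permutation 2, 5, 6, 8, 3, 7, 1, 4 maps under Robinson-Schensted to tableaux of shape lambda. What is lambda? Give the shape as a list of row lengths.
Row-insert each entry into an empty tableau.

After inserting 2: P = [[2]].
After inserting 5: P = [[2, 5]].
After inserting 6: P = [[2, 5, 6]].
After inserting 8: P = [[2, 5, 6, 8]].
After inserting 3: P = [[2, 3, 6, 8], [5]].
After inserting 7: P = [[2, 3, 6, 7], [5, 8]].
After inserting 1: P = [[1, 3, 6, 7], [2, 8], [5]].
After inserting 4: P = [[1, 3, 4, 7], [2, 6], [5, 8]].

The final insertion tableau P = [[1, 3, 4, 7], [2, 6], [5, 8]] has shape [4, 2, 2].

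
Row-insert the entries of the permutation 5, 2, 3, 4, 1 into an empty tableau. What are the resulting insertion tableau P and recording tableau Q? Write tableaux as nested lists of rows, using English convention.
P = [[1, 3, 4], [2], [5]], Q = [[1, 3, 4], [2], [5]]

Insert each entry of the permutation into P by Schensted row insertion, recording in Q the position of each new cell.

After inserting 5: P = [[5]].
After inserting 2: P = [[2], [5]].
After inserting 3: P = [[2, 3], [5]].
After inserting 4: P = [[2, 3, 4], [5]].
After inserting 1: P = [[1, 3, 4], [2], [5]].

So P = [[1, 3, 4], [2], [5]], Q = [[1, 3, 4], [2], [5]].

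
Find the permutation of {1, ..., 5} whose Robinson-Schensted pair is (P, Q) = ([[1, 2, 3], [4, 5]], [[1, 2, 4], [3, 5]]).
Reverse the RSK construction: for i from n down to 1, find the cell of Q containing i, remove the entry at that cell from P, and reverse-bump it up through P; the value ejected from row 1 is w(i).

Step i=5: Q has 5 at row 2, column 2; remove 5 from row 2 of P and reverse-bump: 5 enters row 1 and ejects 3. So w(5) = 3. P is now [[1, 2, 5], [4]].
Step i=4: Q has 4 at row 1, column 3; remove that cell from P, ejecting 5. So w(4) = 5. P is now [[1, 2], [4]].
Step i=3: Q has 3 at row 2, column 1; remove 4 from row 2 of P and reverse-bump: 4 enters row 1 and ejects 2. So w(3) = 2. P is now [[1, 4]].
Step i=2: Q has 2 at row 1, column 2; remove that cell from P, ejecting 4. So w(2) = 4. P is now [[1]].
Step i=1: Q has 1 at row 1, column 1; remove that cell from P, ejecting 1. So w(1) = 1. P is now [].

So w = 1 4 2 5 3.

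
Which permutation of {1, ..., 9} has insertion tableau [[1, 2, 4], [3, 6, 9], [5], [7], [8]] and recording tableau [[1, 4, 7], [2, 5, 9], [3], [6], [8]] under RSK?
Reverse the RSK construction: for i from n down to 1, find the cell of Q containing i, remove the entry at that cell from P, and reverse-bump it up through P; the value ejected from row 1 is w(i).

Step i=9: Q has 9 at row 2, column 3; remove 9 from row 2 of P and reverse-bump: 9 enters row 1 and ejects 4. So w(9) = 4. P is now [[1, 2, 9], [3, 6], [5], [7], [8]].
Step i=8: Q has 8 at row 5, column 1; remove 8 from row 5 of P and reverse-bump: 8 enters row 4 and ejects 7; 7 enters row 3 and ejects 5; 5 enters row 2 and ejects 3; 3 enters row 1 and ejects 2. So w(8) = 2. P is now [[1, 3, 9], [5, 6], [7], [8]].
Step i=7: Q has 7 at row 1, column 3; remove that cell from P, ejecting 9. So w(7) = 9. P is now [[1, 3], [5, 6], [7], [8]].
Step i=6: Q has 6 at row 4, column 1; remove 8 from row 4 of P and reverse-bump: 8 enters row 3 and ejects 7; 7 enters row 2 and ejects 6; 6 enters row 1 and ejects 3. So w(6) = 3. P is now [[1, 6], [5, 7], [8]].
Step i=5: Q has 5 at row 2, column 2; remove 7 from row 2 of P and reverse-bump: 7 enters row 1 and ejects 6. So w(5) = 6. P is now [[1, 7], [5], [8]].
Step i=4: Q has 4 at row 1, column 2; remove that cell from P, ejecting 7. So w(4) = 7. P is now [[1], [5], [8]].
Step i=3: Q has 3 at row 3, column 1; remove 8 from row 3 of P and reverse-bump: 8 enters row 2 and ejects 5; 5 enters row 1 and ejects 1. So w(3) = 1. P is now [[5], [8]].
Step i=2: Q has 2 at row 2, column 1; remove 8 from row 2 of P and reverse-bump: 8 enters row 1 and ejects 5. So w(2) = 5. P is now [[8]].
Step i=1: Q has 1 at row 1, column 1; remove that cell from P, ejecting 8. So w(1) = 8. P is now [].

So w = 8 5 1 7 6 3 9 2 4.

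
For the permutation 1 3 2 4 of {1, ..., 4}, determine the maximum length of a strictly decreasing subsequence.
2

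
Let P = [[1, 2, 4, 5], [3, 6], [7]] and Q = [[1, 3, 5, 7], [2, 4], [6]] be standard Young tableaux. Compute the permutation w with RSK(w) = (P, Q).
3 1 7 2 6 4 5

Reverse the RSK construction: for i from n down to 1, find the cell of Q containing i, remove the entry at that cell from P, and reverse-bump it up through P; the value ejected from row 1 is w(i).

Step i=7: Q has 7 at row 1, column 4; remove that cell from P, ejecting 5. So w(7) = 5. P is now [[1, 2, 4], [3, 6], [7]].
Step i=6: Q has 6 at row 3, column 1; remove 7 from row 3 of P and reverse-bump: 7 enters row 2 and ejects 6; 6 enters row 1 and ejects 4. So w(6) = 4. P is now [[1, 2, 6], [3, 7]].
Step i=5: Q has 5 at row 1, column 3; remove that cell from P, ejecting 6. So w(5) = 6. P is now [[1, 2], [3, 7]].
Step i=4: Q has 4 at row 2, column 2; remove 7 from row 2 of P and reverse-bump: 7 enters row 1 and ejects 2. So w(4) = 2. P is now [[1, 7], [3]].
Step i=3: Q has 3 at row 1, column 2; remove that cell from P, ejecting 7. So w(3) = 7. P is now [[1], [3]].
Step i=2: Q has 2 at row 2, column 1; remove 3 from row 2 of P and reverse-bump: 3 enters row 1 and ejects 1. So w(2) = 1. P is now [[3]].
Step i=1: Q has 1 at row 1, column 1; remove that cell from P, ejecting 3. So w(1) = 3. P is now [].

So w = 3 1 7 2 6 4 5.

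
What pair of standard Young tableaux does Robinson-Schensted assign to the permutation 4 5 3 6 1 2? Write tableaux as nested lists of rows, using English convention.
P = [[1, 2, 6], [3, 5], [4]], Q = [[1, 2, 4], [3, 6], [5]]

Insert each entry of the permutation into P by Schensted row insertion, recording in Q the position of each new cell.

Insert 4: appended to row 1. P = [[4]], Q = [[1]].
Insert 5: appended to row 1. P = [[4, 5]], Q = [[1, 2]].
Insert 3: 3 bumps 4 from row 1; 4 starts row 2. P = [[3, 5], [4]], Q = [[1, 2], [3]].
Insert 6: appended to row 1. P = [[3, 5, 6], [4]], Q = [[1, 2, 4], [3]].
Insert 1: 1 bumps 3 from row 1; 3 bumps 4 from row 2; 4 starts row 3. P = [[1, 5, 6], [3], [4]], Q = [[1, 2, 4], [3], [5]].
Insert 2: 2 bumps 5 from row 1; 5 appends to row 2. P = [[1, 2, 6], [3, 5], [4]], Q = [[1, 2, 4], [3, 6], [5]].

So P = [[1, 2, 6], [3, 5], [4]], Q = [[1, 2, 4], [3, 6], [5]].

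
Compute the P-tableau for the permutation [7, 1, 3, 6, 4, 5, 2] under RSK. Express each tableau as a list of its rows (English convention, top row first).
Insert 7: appended to row 1. P = [[7]].
Insert 1: 1 bumps 7 from row 1; 7 starts row 2. P = [[1], [7]].
Insert 3: appended to row 1. P = [[1, 3], [7]].
Insert 6: appended to row 1. P = [[1, 3, 6], [7]].
Insert 4: 4 bumps 6 from row 1; 6 bumps 7 from row 2; 7 starts row 3. P = [[1, 3, 4], [6], [7]].
Insert 5: appended to row 1. P = [[1, 3, 4, 5], [6], [7]].
Insert 2: 2 bumps 3 from row 1; 3 bumps 6 from row 2; 6 bumps 7 from row 3; 7 starts row 4. P = [[1, 2, 4, 5], [3], [6], [7]].

So P = [[1, 2, 4, 5], [3], [6], [7]].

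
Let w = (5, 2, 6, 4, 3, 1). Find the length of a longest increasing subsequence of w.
2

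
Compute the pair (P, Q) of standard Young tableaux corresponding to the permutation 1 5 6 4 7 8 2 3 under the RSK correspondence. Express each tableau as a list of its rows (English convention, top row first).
Insert each entry of the permutation into P by Schensted row insertion, recording in Q the position of each new cell.

Insert 1: appended to row 1. P = [[1]].
Insert 5: appended to row 1. P = [[1, 5]].
Insert 6: appended to row 1. P = [[1, 5, 6]].
Insert 4: 4 bumps 5 from row 1; 5 starts row 2. P = [[1, 4, 6], [5]].
Insert 7: appended to row 1. P = [[1, 4, 6, 7], [5]].
Insert 8: appended to row 1. P = [[1, 4, 6, 7, 8], [5]].
Insert 2: 2 bumps 4 from row 1; 4 bumps 5 from row 2; 5 starts row 3. P = [[1, 2, 6, 7, 8], [4], [5]].
Insert 3: 3 bumps 6 from row 1; 6 appends to row 2. P = [[1, 2, 3, 7, 8], [4, 6], [5]].

So P = [[1, 2, 3, 7, 8], [4, 6], [5]], Q = [[1, 2, 3, 5, 6], [4, 8], [7]].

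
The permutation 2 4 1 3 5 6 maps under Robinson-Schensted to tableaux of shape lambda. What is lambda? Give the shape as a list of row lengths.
Row-insert each entry into an empty tableau.

After inserting 2: P = [[2]].
After inserting 4: P = [[2, 4]].
After inserting 1: P = [[1, 4], [2]].
After inserting 3: P = [[1, 3], [2, 4]].
After inserting 5: P = [[1, 3, 5], [2, 4]].
After inserting 6: P = [[1, 3, 5, 6], [2, 4]].

The final insertion tableau P = [[1, 3, 5, 6], [2, 4]] has shape [4, 2].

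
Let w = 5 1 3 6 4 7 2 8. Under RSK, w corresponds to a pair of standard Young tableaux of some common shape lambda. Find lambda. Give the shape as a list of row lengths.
[5, 2, 1]

Row-insert each entry into an empty tableau.

After inserting 5: P = [[5]].
After inserting 1: P = [[1], [5]].
After inserting 3: P = [[1, 3], [5]].
After inserting 6: P = [[1, 3, 6], [5]].
After inserting 4: P = [[1, 3, 4], [5, 6]].
After inserting 7: P = [[1, 3, 4, 7], [5, 6]].
After inserting 2: P = [[1, 2, 4, 7], [3, 6], [5]].
After inserting 8: P = [[1, 2, 4, 7, 8], [3, 6], [5]].

The final insertion tableau P = [[1, 2, 4, 7, 8], [3, 6], [5]] has shape [5, 2, 1].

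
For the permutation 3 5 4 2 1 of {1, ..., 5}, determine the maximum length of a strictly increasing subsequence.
2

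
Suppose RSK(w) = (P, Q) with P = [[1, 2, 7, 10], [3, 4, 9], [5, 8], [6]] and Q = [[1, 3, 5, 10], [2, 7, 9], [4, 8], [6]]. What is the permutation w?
6 5 8 3 9 1 4 2 7 10

Reverse the RSK construction: for i from n down to 1, find the cell of Q containing i, remove the entry at that cell from P, and reverse-bump it up through P; the value ejected from row 1 is w(i).

Step i=10: Q has 10 at row 1, column 4; remove that cell from P, ejecting 10. So w(10) = 10. P is now [[1, 2, 7], [3, 4, 9], [5, 8], [6]].
Step i=9: Q has 9 at row 2, column 3; remove 9 from row 2 of P and reverse-bump: 9 enters row 1 and ejects 7. So w(9) = 7. P is now [[1, 2, 9], [3, 4], [5, 8], [6]].
Step i=8: Q has 8 at row 3, column 2; remove 8 from row 3 of P and reverse-bump: 8 enters row 2 and ejects 4; 4 enters row 1 and ejects 2. So w(8) = 2. P is now [[1, 4, 9], [3, 8], [5], [6]].
Step i=7: Q has 7 at row 2, column 2; remove 8 from row 2 of P and reverse-bump: 8 enters row 1 and ejects 4. So w(7) = 4. P is now [[1, 8, 9], [3], [5], [6]].
Step i=6: Q has 6 at row 4, column 1; remove 6 from row 4 of P and reverse-bump: 6 enters row 3 and ejects 5; 5 enters row 2 and ejects 3; 3 enters row 1 and ejects 1. So w(6) = 1. P is now [[3, 8, 9], [5], [6]].
Step i=5: Q has 5 at row 1, column 3; remove that cell from P, ejecting 9. So w(5) = 9. P is now [[3, 8], [5], [6]].
Step i=4: Q has 4 at row 3, column 1; remove 6 from row 3 of P and reverse-bump: 6 enters row 2 and ejects 5; 5 enters row 1 and ejects 3. So w(4) = 3. P is now [[5, 8], [6]].
Step i=3: Q has 3 at row 1, column 2; remove that cell from P, ejecting 8. So w(3) = 8. P is now [[5], [6]].
Step i=2: Q has 2 at row 2, column 1; remove 6 from row 2 of P and reverse-bump: 6 enters row 1 and ejects 5. So w(2) = 5. P is now [[6]].
Step i=1: Q has 1 at row 1, column 1; remove that cell from P, ejecting 6. So w(1) = 6. P is now [].

So w = 6 5 8 3 9 1 4 2 7 10.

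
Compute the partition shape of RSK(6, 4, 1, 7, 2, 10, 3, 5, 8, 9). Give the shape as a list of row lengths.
[6, 3, 1]

RSK row insertion gives P = [[1, 2, 3, 5, 8, 9], [4, 7, 10], [6]], which has shape [6, 3, 1].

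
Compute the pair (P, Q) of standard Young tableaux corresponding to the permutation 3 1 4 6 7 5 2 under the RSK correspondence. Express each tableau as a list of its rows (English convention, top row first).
P = [[1, 2, 5, 7], [3, 4], [6]], Q = [[1, 3, 4, 5], [2, 6], [7]]

Insert each entry of the permutation into P by Schensted row insertion, recording in Q the position of each new cell.

Insert 3: appended to row 1. P = [[3]], Q = [[1]].
Insert 1: 1 bumps 3 from row 1; 3 starts row 2. P = [[1], [3]], Q = [[1], [2]].
Insert 4: appended to row 1. P = [[1, 4], [3]], Q = [[1, 3], [2]].
Insert 6: appended to row 1. P = [[1, 4, 6], [3]], Q = [[1, 3, 4], [2]].
Insert 7: appended to row 1. P = [[1, 4, 6, 7], [3]], Q = [[1, 3, 4, 5], [2]].
Insert 5: 5 bumps 6 from row 1; 6 appends to row 2. P = [[1, 4, 5, 7], [3, 6]], Q = [[1, 3, 4, 5], [2, 6]].
Insert 2: 2 bumps 4 from row 1; 4 bumps 6 from row 2; 6 starts row 3. P = [[1, 2, 5, 7], [3, 4], [6]], Q = [[1, 3, 4, 5], [2, 6], [7]].

So P = [[1, 2, 5, 7], [3, 4], [6]], Q = [[1, 3, 4, 5], [2, 6], [7]].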